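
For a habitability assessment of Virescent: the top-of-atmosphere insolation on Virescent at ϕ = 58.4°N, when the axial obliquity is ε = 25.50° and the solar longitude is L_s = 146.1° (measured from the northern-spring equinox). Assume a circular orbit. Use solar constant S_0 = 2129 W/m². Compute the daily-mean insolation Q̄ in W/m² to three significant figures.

Q̄ ≈ 591 W/m²

Solar declination: sin δ = sin ε · sin L_s = sin 25.50° × sin 146.1° = 0.24012, so δ = +13.893°.
cos h₀ = −tan(+58.4°) tan(+13.893°) = -0.4021, h₀ = 1.9846 rad.
Bracket: h₀ sin ϕ sin δ + cos ϕ cos δ sin h₀ = 1.9846×0.85173×0.24012 + 0.52399×0.97074×0.91561 = 0.405885 + 0.465732 = 0.871617.
Q̄ = (S_0/π) × [bracket] = (2129/π) × 0.871617 = 590.7 W/m².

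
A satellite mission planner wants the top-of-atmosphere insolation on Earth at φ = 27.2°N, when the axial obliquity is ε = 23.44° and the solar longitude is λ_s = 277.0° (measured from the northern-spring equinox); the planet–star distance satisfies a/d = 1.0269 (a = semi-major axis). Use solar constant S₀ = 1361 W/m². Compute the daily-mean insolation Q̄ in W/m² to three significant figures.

Solar declination: sin δ = sin ε · sin λ_s = sin 23.44° × sin 277.0° = -0.39482, so δ = -23.255°.
cos H₀ = −tan(+27.2°) tan(-23.255°) = 0.2209, H₀ = 1.3481 rad.
Bracket: H₀ sin φ sin δ + cos φ cos δ sin H₀ = 1.3481×0.45710×-0.39482 + 0.88942×0.91876×0.97531 = -0.243295 + 0.796988 = 0.553693.
Inverse-square distance factor (a/d)² = 1.0269² = 1.054524.
Q̄ = (S₀/π) × 1.054524 × [bracket] = (1361/π) × 1.054524 × 0.553693 = 252.9 W/m².

Q̄ ≈ 253 W/m²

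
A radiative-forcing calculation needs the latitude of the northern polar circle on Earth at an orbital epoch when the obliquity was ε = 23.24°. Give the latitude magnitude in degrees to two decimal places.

The polar circle is the lowest latitude that experiences at least one full rotation of continuous daylight at the northern-summer solstice; it lies at |φ| = 90° − ε = 90° − 23.24° = 66.76°.

66.76°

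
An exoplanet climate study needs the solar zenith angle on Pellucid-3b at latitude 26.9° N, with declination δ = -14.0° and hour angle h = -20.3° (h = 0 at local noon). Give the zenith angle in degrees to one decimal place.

cos θ_z = sin ϕ sin δ + cos ϕ cos δ cos h = -0.109454 + 0.811562 = 0.702108.
θ_z = arccos(0.702108) = 45.4°.

θ_z = 45.4°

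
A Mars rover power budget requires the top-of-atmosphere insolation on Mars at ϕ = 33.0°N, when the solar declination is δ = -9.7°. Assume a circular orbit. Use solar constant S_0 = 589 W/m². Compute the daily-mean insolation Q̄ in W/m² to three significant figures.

cos h₀ = −tan(+33.0°) tan(-9.700°) = 0.1110, h₀ = 1.4596 rad.
Bracket: h₀ sin ϕ sin δ + cos ϕ cos δ sin h₀ = 1.4596×0.54464×-0.16849 + 0.83867×0.98570×0.99382 = -0.133942 + 0.821568 = 0.687626.
Q̄ = (S_0/π) × [bracket] = (589/π) × 0.687626 = 128.9 W/m².

Q̄ ≈ 129 W/m²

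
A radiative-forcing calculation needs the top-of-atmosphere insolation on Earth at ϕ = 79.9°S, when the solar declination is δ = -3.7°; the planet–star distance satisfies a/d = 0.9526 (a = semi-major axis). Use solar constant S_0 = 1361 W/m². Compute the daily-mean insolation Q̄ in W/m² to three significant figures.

Q̄ ≈ 113 W/m²

cos h₀ = −tan(-79.9°) tan(-3.700°) = -0.3630, h₀ = 1.9423 rad.
Bracket: h₀ sin ϕ sin δ + cos ϕ cos δ sin h₀ = 1.9423×-0.98450×-0.06453 + 0.17537×0.99792×0.93177 = 0.123394 + 0.163065 = 0.286459.
Inverse-square distance factor (a/d)² = 0.9526² = 0.907447.
Q̄ = (S_0/π) × 0.907447 × [bracket] = (1361/π) × 0.907447 × 0.286459 = 112.6 W/m².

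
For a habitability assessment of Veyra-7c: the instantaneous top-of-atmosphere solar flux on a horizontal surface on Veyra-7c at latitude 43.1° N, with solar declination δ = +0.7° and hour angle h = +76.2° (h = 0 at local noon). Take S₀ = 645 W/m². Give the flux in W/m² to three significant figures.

cos θ_z = sin φ sin δ + cos φ cos δ cos h = 0.008348 + 0.174155 = 0.182503.
Flux = S₀ · cos θ_z = 645 × 0.182503 = 117.7 W/m².

118 W/m²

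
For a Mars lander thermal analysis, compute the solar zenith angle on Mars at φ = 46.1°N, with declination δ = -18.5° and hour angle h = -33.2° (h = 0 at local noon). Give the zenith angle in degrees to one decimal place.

cos θ_z = sin φ sin δ + cos φ cos δ cos h = -0.228634 + 0.550231 = 0.321597.
θ_z = arccos(0.321597) = 71.2°.

θ_z = 71.2°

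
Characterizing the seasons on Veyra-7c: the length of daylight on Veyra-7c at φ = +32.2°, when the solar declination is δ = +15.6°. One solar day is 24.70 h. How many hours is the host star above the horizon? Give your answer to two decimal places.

cos H₀ = −tan φ · tan δ = −tan(+32.2°) × tan(+15.600°) = -0.1758, so H₀ = 1.7475 rad = 100.13°.
Daylight = 2H₀/(2π) × 24.70 h = (1.7475/π) × 24.70 = 13.74 h.

13.74 h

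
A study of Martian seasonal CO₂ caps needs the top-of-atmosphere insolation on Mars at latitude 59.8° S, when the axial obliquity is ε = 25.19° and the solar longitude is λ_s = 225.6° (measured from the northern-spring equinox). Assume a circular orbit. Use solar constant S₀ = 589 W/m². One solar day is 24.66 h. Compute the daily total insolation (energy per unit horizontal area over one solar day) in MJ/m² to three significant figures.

Solar declination: sin δ = sin ε · sin λ_s = sin 25.19° × sin 225.6° = -0.30409, so δ = -17.704°.
cos H₀ = −tan(-59.8°) tan(-17.704°) = -0.5485, H₀ = 2.1513 rad.
Bracket: H₀ sin φ sin δ + cos φ cos δ sin H₀ = 2.1513×-0.86427×-0.30409 + 0.50302×0.95264×0.83618 = 0.565396 + 0.400695 = 0.966091.
Q̄ = (S₀/π) × [bracket] = (589/π) × 0.966091 = 181.13 W/m².
Daily total = Q̄ × 24.66 h × 3600 s/h = 181.13 × 24.66 × 3600 / 10⁶ = 16.08 MJ/m².

16.1 MJ/m²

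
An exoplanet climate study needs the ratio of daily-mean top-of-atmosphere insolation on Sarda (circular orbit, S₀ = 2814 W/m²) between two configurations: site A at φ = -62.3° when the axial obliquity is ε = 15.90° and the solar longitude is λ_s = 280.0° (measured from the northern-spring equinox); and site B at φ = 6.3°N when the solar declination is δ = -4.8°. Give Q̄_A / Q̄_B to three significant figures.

Q̄_A / Q̄_B ≈ 0.910

— Configuration A (φ=-62.3°):
Solar declination: sin δ = sin ε · sin λ_s = sin 15.90° × sin 280.0° = -0.26980, so δ = -15.652°.
cos H₀ = −tan(-62.3°) tan(-15.652°) = -0.5337, H₀ = 2.1337 rad.
Bracket: H₀ sin φ sin δ + cos φ cos δ sin H₀ = 2.1337×-0.88539×-0.26980 + 0.46484×0.96292×0.84569 = 0.509694 + 0.378534 = 0.888228.
Q̄ = (S₀/π) × [bracket] = (2814/π) × 0.888228 = 795.61 W/m².
— Configuration B (φ=+6.3°):
cos H₀ = −tan(+6.3°) tan(-4.800°) = 0.0093, H₀ = 1.5615 rad.
Bracket: H₀ sin φ sin δ + cos φ cos δ sin H₀ = 1.5615×0.10973×-0.08368 + 0.99396×0.99649×0.99996 = -0.014338 + 0.990432 = 0.976094.
Q̄ = (S₀/π) × [bracket] = (2814/π) × 0.976094 = 874.31 W/m².
Ratio Q̄_A / Q̄_B = 795.61 / 874.31 = 0.9100.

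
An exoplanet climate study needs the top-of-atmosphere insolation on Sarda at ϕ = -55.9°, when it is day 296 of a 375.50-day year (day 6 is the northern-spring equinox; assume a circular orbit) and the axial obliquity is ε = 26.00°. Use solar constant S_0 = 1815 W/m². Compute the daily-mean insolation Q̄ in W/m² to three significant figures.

Q̄ ≈ 696 W/m²

Solar longitude: L_s = 360° × (296 − 6)/375.50 = 278.029°.
sin δ = sin 26.00° × sin 278.029° = -0.43407, so δ = -25.726°.
cos h₀ = −tan(-55.9°) tan(-25.726°) = -0.7117, h₀ = 2.3627 rad.
Bracket: h₀ sin ϕ sin δ + cos ϕ cos δ sin h₀ = 2.3627×-0.82806×-0.43407 + 0.56064×0.90088×0.70252 = 0.849239 + 0.354821 = 1.204060.
Q̄ = (S_0/π) × [bracket] = (1815/π) × 1.204060 = 695.6 W/m².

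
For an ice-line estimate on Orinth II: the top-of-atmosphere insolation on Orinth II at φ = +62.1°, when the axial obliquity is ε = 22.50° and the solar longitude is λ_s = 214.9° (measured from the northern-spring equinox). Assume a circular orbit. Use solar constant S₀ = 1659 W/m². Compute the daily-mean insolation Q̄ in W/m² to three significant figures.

Q̄ ≈ 103 W/m²

Solar declination: sin δ = sin ε · sin λ_s = sin 22.50° × sin 214.9° = -0.21895, so δ = -12.647°.
cos H₀ = −tan(+62.1°) tan(-12.647°) = 0.4238, H₀ = 1.1331 rad.
Bracket: H₀ sin φ sin δ + cos φ cos δ sin H₀ = 1.1331×0.88377×-0.21895 + 0.46793×0.97574×0.90575 = -0.219256 + 0.413546 = 0.194290.
Q̄ = (S₀/π) × [bracket] = (1659/π) × 0.194290 = 102.6 W/m².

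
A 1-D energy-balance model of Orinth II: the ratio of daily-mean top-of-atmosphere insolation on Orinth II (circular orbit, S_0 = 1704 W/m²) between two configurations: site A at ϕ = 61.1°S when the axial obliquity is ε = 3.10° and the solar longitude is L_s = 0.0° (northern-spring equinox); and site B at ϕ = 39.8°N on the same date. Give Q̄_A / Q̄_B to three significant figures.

— Configuration A (ϕ=-61.1°):
Solar declination: sin δ = sin ε · sin L_s = sin 3.10° × sin 0.0° = 0.00000, so δ = +0.000°.
cos h₀ = −tan(-61.1°) tan(+0.000°) = 0.0000, h₀ = 1.5708 rad.
Bracket: h₀ sin ϕ sin δ + cos ϕ cos δ sin h₀ = 1.5708×-0.87546×0.00000 + 0.48328×1.00000×1.00000 = -0.000000 + 0.483280 = 0.483280.
Q̄ = (S_0/π) × [bracket] = (1704/π) × 0.483280 = 262.13 W/m².
— Configuration B (ϕ=+39.8°):
cos h₀ = −tan(+39.8°) tan(+0.000°) = -0.0000, h₀ = 1.5708 rad.
Bracket: h₀ sin ϕ sin δ + cos ϕ cos δ sin h₀ = 1.5708×0.64011×0.00000 + 0.76828×1.00000×1.00000 = 0.000000 + 0.768280 = 0.768280.
Q̄ = (S_0/π) × [bracket] = (1704/π) × 0.768280 = 416.72 W/m².
Ratio Q̄_A / Q̄_B = 262.13 / 416.72 = 0.6290.

Q̄_A / Q̄_B ≈ 0.629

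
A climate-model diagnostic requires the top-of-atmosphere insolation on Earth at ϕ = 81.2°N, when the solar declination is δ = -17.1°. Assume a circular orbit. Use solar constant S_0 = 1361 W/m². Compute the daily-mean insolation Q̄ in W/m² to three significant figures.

Q̄ ≈ 0.00 W/m²

cos h₀ = −tan(+81.2°) tan(-17.100°) = 1.9872 ≥ 1 ⇒ polar night, h₀ = 0 and Q̄ = 0.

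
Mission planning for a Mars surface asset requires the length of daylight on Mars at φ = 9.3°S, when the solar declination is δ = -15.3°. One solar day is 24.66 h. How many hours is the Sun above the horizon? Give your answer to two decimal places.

12.68 h

cos H₀ = −tan φ · tan δ = −tan(-9.3°) × tan(-15.300°) = -0.0448, so H₀ = 1.6156 rad = 92.57°.
Daylight = 2H₀/(2π) × 24.66 h = (1.6156/π) × 24.66 = 12.68 h.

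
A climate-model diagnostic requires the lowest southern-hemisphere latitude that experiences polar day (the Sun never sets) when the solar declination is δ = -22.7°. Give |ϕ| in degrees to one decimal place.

Polar day requires cos h₀ = −tan ϕ tan δ ≤ −1, i.e. tan ϕ tan δ ≥ 1.
The boundary is |tan ϕ| · |tan δ| = 1, so |ϕ| = 90° − |δ| = 90° − 22.7° = 67.3° in the southern hemisphere.

|ϕ| = 67.3°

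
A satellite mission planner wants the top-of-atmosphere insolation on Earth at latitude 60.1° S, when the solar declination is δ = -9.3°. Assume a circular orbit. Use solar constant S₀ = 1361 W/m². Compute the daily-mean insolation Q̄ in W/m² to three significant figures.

cos H₀ = −tan(-60.1°) tan(-9.300°) = -0.2848, H₀ = 1.8596 rad.
Bracket: H₀ sin φ sin δ + cos φ cos δ sin H₀ = 1.8596×-0.86690×-0.16160 + 0.49849×0.98686×0.95859 = 0.260513 + 0.471569 = 0.732082.
Q̄ = (S₀/π) × [bracket] = (1361/π) × 0.732082 = 317.2 W/m².

Q̄ ≈ 317 W/m²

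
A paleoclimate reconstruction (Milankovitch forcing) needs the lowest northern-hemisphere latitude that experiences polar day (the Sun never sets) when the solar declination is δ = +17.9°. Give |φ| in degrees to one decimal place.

Polar day requires cos H₀ = −tan φ tan δ ≤ −1, i.e. tan φ tan δ ≥ 1.
The boundary is |tan φ| · |tan δ| = 1, so |φ| = 90° − |δ| = 90° − 17.9° = 72.1° in the northern hemisphere.

|φ| = 72.1°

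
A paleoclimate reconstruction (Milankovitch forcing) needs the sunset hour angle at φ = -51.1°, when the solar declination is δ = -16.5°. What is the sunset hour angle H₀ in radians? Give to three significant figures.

cos H₀ = −tan φ · tan δ = −tan(-51.1°) × tan(-16.500°) = -0.3671, so H₀ = 1.9467 rad = 111.54°.

H₀ = 1.95 rad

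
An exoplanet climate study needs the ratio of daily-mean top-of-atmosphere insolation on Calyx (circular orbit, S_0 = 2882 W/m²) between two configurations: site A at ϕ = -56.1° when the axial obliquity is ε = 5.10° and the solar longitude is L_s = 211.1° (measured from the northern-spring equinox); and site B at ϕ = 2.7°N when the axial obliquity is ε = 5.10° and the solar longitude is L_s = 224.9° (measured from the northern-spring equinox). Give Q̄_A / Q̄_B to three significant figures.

— Configuration A (ϕ=-56.1°):
Solar declination: sin δ = sin ε · sin L_s = sin 5.10° × sin 211.1° = -0.04592, so δ = -2.632°.
cos h₀ = −tan(-56.1°) tan(-2.632°) = -0.0684, h₀ = 1.6393 rad.
Bracket: h₀ sin ϕ sin δ + cos ϕ cos δ sin h₀ = 1.6393×-0.83001×-0.04592 + 0.55775×0.99895×0.99766 = 0.062480 + 0.555861 = 0.618341.
Q̄ = (S_0/π) × [bracket] = (2882/π) × 0.618341 = 567.25 W/m².
— Configuration B (ϕ=+2.7°):
Solar declination: sin δ = sin ε · sin L_s = sin 5.10° × sin 224.9° = -0.06275, so δ = -3.598°.
cos h₀ = −tan(+2.7°) tan(-3.598°) = 0.0030, h₀ = 1.5678 rad.
Bracket: h₀ sin ϕ sin δ + cos ϕ cos δ sin h₀ = 1.5678×0.04711×-0.06275 + 0.99889×0.99803×1.00000 = -0.004635 + 0.996922 = 0.992287.
Q̄ = (S_0/π) × [bracket] = (2882/π) × 0.992287 = 910.29 W/m².
Ratio Q̄_A / Q̄_B = 567.25 / 910.29 = 0.6232.

Q̄_A / Q̄_B ≈ 0.623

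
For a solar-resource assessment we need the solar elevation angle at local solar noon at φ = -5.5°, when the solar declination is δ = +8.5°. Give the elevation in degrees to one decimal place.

76.0°

At local noon the hour angle is zero, so the zenith angle equals |φ − δ| = |-5.5° − (+8.500°)| = 14.000°.
Elevation = 90° − 14.000° = 76.0°.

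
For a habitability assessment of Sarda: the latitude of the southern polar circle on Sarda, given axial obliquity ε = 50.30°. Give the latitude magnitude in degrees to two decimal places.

The polar circle is the lowest latitude that experiences at least one full rotation of continuous darkness at the northern-summer solstice; it lies at |ϕ| = 90° − ε = 90° − 50.30° = 39.70°.

39.70°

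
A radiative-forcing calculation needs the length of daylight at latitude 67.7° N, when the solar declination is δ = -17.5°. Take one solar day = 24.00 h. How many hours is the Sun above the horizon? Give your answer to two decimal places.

cos h₀ = −tan ϕ · tan δ = −tan(+67.7°) × tan(-17.500°) = 0.7688, so h₀ = 0.6939 rad = 39.76°.
Daylight = 2h₀/(2π) × 24.00 h = (0.6939/π) × 24.00 = 5.30 h.

5.30 h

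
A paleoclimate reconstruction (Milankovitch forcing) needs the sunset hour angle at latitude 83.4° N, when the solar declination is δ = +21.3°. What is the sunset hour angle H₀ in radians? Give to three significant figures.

Sunrise equation: cos H₀ = −tan φ · tan δ = -3.3697 ≤ −1, so the Sun never sets (polar day) and H₀ = π.

H₀ = 3.14 rad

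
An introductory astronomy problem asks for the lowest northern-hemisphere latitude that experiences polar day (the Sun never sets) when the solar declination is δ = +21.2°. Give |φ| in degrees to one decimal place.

|φ| = 68.8°

Polar day requires cos H₀ = −tan φ tan δ ≤ −1, i.e. tan φ tan δ ≥ 1.
The boundary is |tan φ| · |tan δ| = 1, so |φ| = 90° − |δ| = 90° − 21.2° = 68.8° in the northern hemisphere.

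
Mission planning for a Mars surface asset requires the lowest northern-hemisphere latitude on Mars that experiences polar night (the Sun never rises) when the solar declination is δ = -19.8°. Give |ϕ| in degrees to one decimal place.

|ϕ| = 70.2°

Polar night requires cos h₀ = −tan ϕ tan δ ≥ 1, i.e. tan ϕ tan δ ≤ −1.
The boundary is |tan ϕ| · |tan δ| = 1, so |ϕ| = 90° − |δ| = 90° − 19.8° = 70.2° in the northern hemisphere.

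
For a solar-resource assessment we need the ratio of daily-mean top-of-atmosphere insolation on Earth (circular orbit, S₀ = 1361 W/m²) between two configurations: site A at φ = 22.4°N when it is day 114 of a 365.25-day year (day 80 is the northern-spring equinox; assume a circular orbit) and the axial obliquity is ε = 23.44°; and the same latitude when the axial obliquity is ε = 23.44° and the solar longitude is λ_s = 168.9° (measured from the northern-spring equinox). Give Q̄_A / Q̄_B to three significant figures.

— Configuration A (φ=+22.4°):
Solar longitude: λ_s = 360° × (114 − 80)/365.25 = 33.511°.
sin δ = sin 23.44° × sin 33.511° = 0.21962, so δ = +12.687°.
cos H₀ = −tan(+22.4°) tan(+12.687°) = -0.0928, H₀ = 1.6637 rad.
Bracket: H₀ sin φ sin δ + cos φ cos δ sin H₀ = 1.6637×0.38107×0.21962 + 0.92455×0.97559×0.99569 = 0.139236 + 0.898094 = 1.037330.
Q̄ = (S₀/π) × [bracket] = (1361/π) × 1.037330 = 449.39 W/m².
— Configuration B (φ=+22.4°):
Solar declination: sin δ = sin ε · sin λ_s = sin 23.44° × sin 168.9° = 0.07658, so δ = +4.392°.
cos H₀ = −tan(+22.4°) tan(+4.392°) = -0.0317, H₀ = 1.6025 rad.
Bracket: H₀ sin φ sin δ + cos φ cos δ sin H₀ = 1.6025×0.38107×0.07658 + 0.92455×0.99706×0.99950 = 0.046765 + 0.921371 = 0.968136.
Q̄ = (S₀/π) × [bracket] = (1361/π) × 0.968136 = 419.42 W/m².
Ratio Q̄_A / Q̄_B = 449.39 / 419.42 = 1.071.

Q̄_A / Q̄_B ≈ 1.07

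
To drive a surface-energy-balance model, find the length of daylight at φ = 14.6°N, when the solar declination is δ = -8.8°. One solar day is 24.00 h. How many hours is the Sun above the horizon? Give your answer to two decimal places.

cos H₀ = −tan φ · tan δ = −tan(+14.6°) × tan(-8.800°) = 0.0403, so H₀ = 1.5305 rad = 87.69°.
Daylight = 2H₀/(2π) × 24.00 h = (1.5305/π) × 24.00 = 11.69 h.

11.69 h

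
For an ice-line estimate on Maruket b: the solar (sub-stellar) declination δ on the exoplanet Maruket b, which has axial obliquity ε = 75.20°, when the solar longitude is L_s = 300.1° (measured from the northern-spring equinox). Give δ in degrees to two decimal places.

sin δ = sin ε · sin L_s = sin 75.20° × sin 300.1° = -0.836449.
δ = arcsin(-0.836449) = -56.77°.

δ = -56.77°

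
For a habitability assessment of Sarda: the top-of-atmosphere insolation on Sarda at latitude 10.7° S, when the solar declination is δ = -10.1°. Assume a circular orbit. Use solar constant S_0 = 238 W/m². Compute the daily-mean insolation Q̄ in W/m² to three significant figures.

cos h₀ = −tan(-10.7°) tan(-10.100°) = -0.0337, h₀ = 1.6045 rad.
Bracket: h₀ sin ϕ sin δ + cos ϕ cos δ sin h₀ = 1.6045×-0.18567×-0.17537 + 0.98261×0.98450×0.99943 = 0.052244 + 0.966828 = 1.019072.
Q̄ = (S_0/π) × [bracket] = (238/π) × 1.019072 = 77.20 W/m².

Q̄ ≈ 77.2 W/m²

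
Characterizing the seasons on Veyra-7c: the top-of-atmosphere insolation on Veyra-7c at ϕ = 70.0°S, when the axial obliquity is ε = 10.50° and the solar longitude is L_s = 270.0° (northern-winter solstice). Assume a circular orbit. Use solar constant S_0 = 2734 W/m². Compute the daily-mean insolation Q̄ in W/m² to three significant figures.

Q̄ ≈ 566 W/m²

Solar declination: sin δ = sin ε · sin L_s = sin 10.50° × sin 270.0° = -0.18224, so δ = -10.500°.
cos h₀ = −tan(-70.0°) tan(-10.500°) = -0.5092, h₀ = 2.1051 rad.
Bracket: h₀ sin ϕ sin δ + cos ϕ cos δ sin h₀ = 2.1051×-0.93969×-0.18224 + 0.34202×0.98325×0.86064 = 0.360496 + 0.289426 = 0.649922.
Q̄ = (S_0/π) × [bracket] = (2734/π) × 0.649922 = 565.6 W/m².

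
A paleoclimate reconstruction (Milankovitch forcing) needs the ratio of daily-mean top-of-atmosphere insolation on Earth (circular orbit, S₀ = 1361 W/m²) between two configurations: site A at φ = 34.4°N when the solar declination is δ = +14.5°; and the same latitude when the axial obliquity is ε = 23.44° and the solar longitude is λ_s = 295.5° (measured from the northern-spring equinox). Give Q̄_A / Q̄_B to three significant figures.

— Configuration A (φ=+34.4°):
cos H₀ = −tan(+34.4°) tan(+14.500°) = -0.1771, H₀ = 1.7488 rad.
Bracket: H₀ sin φ sin δ + cos φ cos δ sin H₀ = 1.7488×0.56497×0.25038 + 0.82511×0.96815×0.98420 = 0.247380 + 0.786209 = 1.033589.
Q̄ = (S₀/π) × [bracket] = (1361/π) × 1.033589 = 447.77 W/m².
— Configuration B (φ=+34.4°):
Solar declination: sin δ = sin ε · sin λ_s = sin 23.44° × sin 295.5° = -0.35904, so δ = -21.041°.
cos H₀ = −tan(+34.4°) tan(-21.041°) = 0.2634, H₀ = 1.3042 rad.
Bracket: H₀ sin φ sin δ + cos φ cos δ sin H₀ = 1.3042×0.56497×-0.35904 + 0.82511×0.93332×0.96469 = -0.264553 + 0.742900 = 0.478347.
Q̄ = (S₀/π) × [bracket] = (1361/π) × 0.478347 = 207.23 W/m².
Ratio Q̄_A / Q̄_B = 447.77 / 207.23 = 2.161.

Q̄_A / Q̄_B ≈ 2.16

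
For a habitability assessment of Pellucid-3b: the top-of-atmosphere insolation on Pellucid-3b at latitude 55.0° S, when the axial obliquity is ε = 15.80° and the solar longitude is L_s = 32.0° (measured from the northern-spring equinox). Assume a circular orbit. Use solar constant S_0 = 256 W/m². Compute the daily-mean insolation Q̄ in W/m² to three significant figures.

Solar declination: sin δ = sin ε · sin L_s = sin 15.80° × sin 32.0° = 0.14429, so δ = +8.296°.
cos h₀ = −tan(-55.0°) tan(+8.296°) = 0.2082, h₀ = 1.3610 rad.
Bracket: h₀ sin ϕ sin δ + cos ϕ cos δ sin h₀ = 1.3610×-0.81915×0.14429 + 0.57358×0.98954×0.97808 = -0.160864 + 0.555139 = 0.394275.
Q̄ = (S_0/π) × [bracket] = (256/π) × 0.394275 = 32.13 W/m².

Q̄ ≈ 32.1 W/m²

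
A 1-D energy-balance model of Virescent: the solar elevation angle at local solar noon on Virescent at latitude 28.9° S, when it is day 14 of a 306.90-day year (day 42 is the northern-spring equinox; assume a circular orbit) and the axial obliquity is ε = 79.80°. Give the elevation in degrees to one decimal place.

Solar longitude: λ_s = 360° × (14 − 42)/306.90 = -32.845°, i.e. -32.845° + 360° = 327.155°.
sin δ = sin 79.80° × sin 327.155° = -0.53379, so δ = -32.262°.
At local noon the hour angle is zero, so the zenith angle equals |φ − δ| = |-28.9° − (-32.262°)| = 3.362°.
Elevation = 90° − 3.362° = 86.6°.

86.6°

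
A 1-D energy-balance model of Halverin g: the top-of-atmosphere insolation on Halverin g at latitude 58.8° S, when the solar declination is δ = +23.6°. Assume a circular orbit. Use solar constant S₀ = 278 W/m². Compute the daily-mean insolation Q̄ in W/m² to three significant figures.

Q̄ ≈ 5.91 W/m²

cos H₀ = −tan(-58.8°) tan(+23.600°) = 0.7214, H₀ = 0.7650 rad.
Bracket: H₀ sin φ sin δ + cos φ cos δ sin H₀ = 0.7650×-0.85536×0.40035 + 0.51803×0.91636×0.69253 = -0.261969 + 0.328745 = 0.066776.
Q̄ = (S₀/π) × [bracket] = (278/π) × 0.066776 = 5.909 W/m².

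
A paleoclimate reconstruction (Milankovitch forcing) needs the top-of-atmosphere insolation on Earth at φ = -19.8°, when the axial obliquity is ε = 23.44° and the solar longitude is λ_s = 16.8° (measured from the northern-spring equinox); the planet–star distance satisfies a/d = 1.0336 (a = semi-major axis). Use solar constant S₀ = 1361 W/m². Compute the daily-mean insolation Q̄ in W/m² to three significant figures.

Solar declination: sin δ = sin ε · sin λ_s = sin 23.44° × sin 16.8° = 0.11497, so δ = +6.602°.
cos H₀ = −tan(-19.8°) tan(+6.602°) = 0.0417, H₀ = 1.5291 rad.
Bracket: H₀ sin φ sin δ + cos φ cos δ sin H₀ = 1.5291×-0.33874×0.11497 + 0.94088×0.99337×0.99913 = -0.059551 + 0.933829 = 0.874278.
Inverse-square distance factor (a/d)² = 1.0336² = 1.068329.
Q̄ = (S₀/π) × 1.068329 × [bracket] = (1361/π) × 1.068329 × 0.874278 = 404.6 W/m².

Q̄ ≈ 405 W/m²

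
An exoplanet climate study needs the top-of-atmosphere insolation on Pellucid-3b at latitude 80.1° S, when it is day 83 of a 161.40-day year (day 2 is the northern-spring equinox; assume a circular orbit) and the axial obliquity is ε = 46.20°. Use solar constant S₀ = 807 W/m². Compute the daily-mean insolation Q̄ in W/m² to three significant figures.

Q̄ ≈ 47.6 W/m²

Solar longitude: λ_s = 360° × (83 − 2)/161.40 = 180.669°.
sin δ = sin 46.20° × sin 180.669° = -0.00843, so δ = -0.483°.
cos H₀ = −tan(-80.1°) tan(-0.483°) = -0.0483, H₀ = 1.6191 rad.
Bracket: H₀ sin φ sin δ + cos φ cos δ sin H₀ = 1.6191×-0.98511×-0.00843 + 0.17193×0.99996×0.99883 = 0.013446 + 0.171722 = 0.185168.
Q̄ = (S₀/π) × [bracket] = (807/π) × 0.185168 = 47.57 W/m².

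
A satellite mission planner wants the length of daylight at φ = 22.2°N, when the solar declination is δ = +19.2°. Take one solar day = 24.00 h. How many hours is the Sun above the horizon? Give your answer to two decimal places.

cos H₀ = −tan φ · tan δ = −tan(+22.2°) × tan(+19.200°) = -0.1421, so H₀ = 1.7134 rad = 98.17°.
Daylight = 2H₀/(2π) × 24.00 h = (1.7134/π) × 24.00 = 13.09 h.

13.09 h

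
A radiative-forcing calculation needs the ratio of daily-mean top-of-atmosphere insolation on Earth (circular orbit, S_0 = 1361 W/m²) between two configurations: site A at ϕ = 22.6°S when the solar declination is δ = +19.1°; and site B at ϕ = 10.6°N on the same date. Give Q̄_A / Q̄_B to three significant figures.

Q̄_A / Q̄_B ≈ 0.667

— Configuration A (ϕ=-22.6°):
cos h₀ = −tan(-22.6°) tan(+19.100°) = 0.1441, h₀ = 1.4261 rad.
Bracket: h₀ sin ϕ sin δ + cos ϕ cos δ sin h₀ = 1.4261×-0.38430×0.32722 + 0.92321×0.94495×0.98956 = -0.179333 + 0.863280 = 0.683947.
Q̄ = (S_0/π) × [bracket] = (1361/π) × 0.683947 = 296.30 W/m².
— Configuration B (ϕ=+10.6°):
cos h₀ = −tan(+10.6°) tan(+19.100°) = -0.0648, h₀ = 1.6356 rad.
Bracket: h₀ sin ϕ sin δ + cos ϕ cos δ sin h₀ = 1.6356×0.18395×0.32722 + 0.98294×0.94495×0.99790 = 0.098450 + 0.926879 = 1.025329.
Q̄ = (S_0/π) × [bracket] = (1361/π) × 1.025329 = 444.19 W/m².
Ratio Q̄_A / Q̄_B = 296.30 / 444.19 = 0.6671.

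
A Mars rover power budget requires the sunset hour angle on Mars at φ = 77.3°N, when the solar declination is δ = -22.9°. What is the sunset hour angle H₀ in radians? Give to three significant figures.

H₀ = 0.00 rad

cos H₀ = −tan φ · tan δ = 1.8744 ≥ 1, so the Sun never rises (polar night) and H₀ = 0.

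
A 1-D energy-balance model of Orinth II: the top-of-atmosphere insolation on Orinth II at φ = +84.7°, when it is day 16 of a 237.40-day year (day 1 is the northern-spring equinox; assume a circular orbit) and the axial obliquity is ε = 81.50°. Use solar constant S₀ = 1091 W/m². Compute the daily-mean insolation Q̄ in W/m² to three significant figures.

Solar longitude: λ_s = 360° × (16 − 1)/237.40 = 22.746°.
sin δ = sin 81.50° × sin 22.746° = 0.38241, so δ = +22.483°.
cos H₀ = −tan(+84.7°) tan(+22.483°) = -4.4613 ≤ −1 ⇒ polar day, H₀ = π.
Bracket: H₀ sin φ sin δ + cos φ cos δ sin H₀ = 3.1416×0.99572×0.38241 + 0.09237×0.92399×0.00000 = 1.196237 + 0.000000 = 1.196237.
Q̄ = (S₀/π) × [bracket] = (1091/π) × 1.196237 = 415.4 W/m².

Q̄ ≈ 415 W/m²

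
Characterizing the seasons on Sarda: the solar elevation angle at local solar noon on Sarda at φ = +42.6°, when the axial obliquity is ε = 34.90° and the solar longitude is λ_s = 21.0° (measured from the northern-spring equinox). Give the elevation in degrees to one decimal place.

Solar declination: sin δ = sin ε · sin λ_s = sin 34.90° × sin 21.0° = 0.20504, so δ = +11.832°.
At local noon the hour angle is zero, so the zenith angle equals |φ − δ| = |+42.6° − (+11.832°)| = 30.768°.
Elevation = 90° − 30.768° = 59.2°.

59.2°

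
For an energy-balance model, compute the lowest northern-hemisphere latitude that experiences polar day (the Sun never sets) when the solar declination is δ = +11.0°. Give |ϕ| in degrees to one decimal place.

|ϕ| = 79.0°

Polar day requires cos h₀ = −tan ϕ tan δ ≤ −1, i.e. tan ϕ tan δ ≥ 1.
The boundary is |tan ϕ| · |tan δ| = 1, so |ϕ| = 90° − |δ| = 90° − 11.0° = 79.0° in the northern hemisphere.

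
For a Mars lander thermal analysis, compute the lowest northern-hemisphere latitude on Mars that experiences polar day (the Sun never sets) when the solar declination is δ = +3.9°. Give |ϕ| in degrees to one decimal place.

|ϕ| = 86.1°

Polar day requires cos h₀ = −tan ϕ tan δ ≤ −1, i.e. tan ϕ tan δ ≥ 1.
The boundary is |tan ϕ| · |tan δ| = 1, so |ϕ| = 90° − |δ| = 90° − 3.9° = 86.1° in the northern hemisphere.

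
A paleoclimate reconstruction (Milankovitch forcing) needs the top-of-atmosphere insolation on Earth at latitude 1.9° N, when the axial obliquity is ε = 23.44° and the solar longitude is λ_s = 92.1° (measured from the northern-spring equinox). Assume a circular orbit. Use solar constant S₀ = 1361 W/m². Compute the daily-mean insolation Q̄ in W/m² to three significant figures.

Q̄ ≈ 406 W/m²

Solar declination: sin δ = sin ε · sin λ_s = sin 23.44° × sin 92.1° = 0.39752, so δ = +23.423°.
cos H₀ = −tan(+1.9°) tan(+23.423°) = -0.0144, H₀ = 1.5852 rad.
Bracket: H₀ sin φ sin δ + cos φ cos δ sin H₀ = 1.5852×0.03316×0.39752 + 0.99945×0.91759×0.99990 = 0.020896 + 0.916994 = 0.937890.
Q̄ = (S₀/π) × [bracket] = (1361/π) × 0.937890 = 406.3 W/m².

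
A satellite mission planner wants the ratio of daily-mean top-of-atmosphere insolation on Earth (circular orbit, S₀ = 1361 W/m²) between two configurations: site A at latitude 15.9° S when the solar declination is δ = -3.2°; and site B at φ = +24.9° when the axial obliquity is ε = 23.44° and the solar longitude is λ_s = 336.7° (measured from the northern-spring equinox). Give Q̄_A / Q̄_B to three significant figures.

— Configuration A (φ=-15.9°):
cos H₀ = −tan(-15.9°) tan(-3.200°) = -0.0159, H₀ = 1.5867 rad.
Bracket: H₀ sin φ sin δ + cos φ cos δ sin H₀ = 1.5867×-0.27396×-0.05582 + 0.96174×0.99844×0.99987 = 0.024265 + 0.960115 = 0.984380.
Q̄ = (S₀/π) × [bracket] = (1361/π) × 0.984380 = 426.45 W/m².
— Configuration B (φ=+24.9°):
Solar declination: sin δ = sin ε · sin λ_s = sin 23.44° × sin 336.7° = -0.15734, so δ = -9.053°.
cos H₀ = −tan(+24.9°) tan(-9.053°) = 0.0740, H₀ = 1.4968 rad.
Bracket: H₀ sin φ sin δ + cos φ cos δ sin H₀ = 1.4968×0.42104×-0.15734 + 0.90704×0.98754×0.99726 = -0.099158 + 0.893284 = 0.794126.
Q̄ = (S₀/π) × [bracket] = (1361/π) × 0.794126 = 344.03 W/m².
Ratio Q̄_A / Q̄_B = 426.45 / 344.03 = 1.240.

Q̄_A / Q̄_B ≈ 1.24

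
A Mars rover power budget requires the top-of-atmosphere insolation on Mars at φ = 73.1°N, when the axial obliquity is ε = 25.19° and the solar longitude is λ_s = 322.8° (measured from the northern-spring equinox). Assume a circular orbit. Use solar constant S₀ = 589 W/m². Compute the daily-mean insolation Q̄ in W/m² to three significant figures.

Q̄ ≈ 2.17 W/m²

Solar declination: sin δ = sin ε · sin λ_s = sin 25.19° × sin 322.8° = -0.25733, so δ = -14.912°.
cos H₀ = −tan(+73.1°) tan(-14.912°) = 0.8765, H₀ = 0.5023 rad.
Bracket: H₀ sin φ sin δ + cos φ cos δ sin H₀ = 0.5023×0.95681×-0.25733 + 0.29070×0.96632×0.48142 = -0.123674 + 0.135235 = 0.011561.
Q̄ = (S₀/π) × [bracket] = (589/π) × 0.011561 = 2.168 W/m².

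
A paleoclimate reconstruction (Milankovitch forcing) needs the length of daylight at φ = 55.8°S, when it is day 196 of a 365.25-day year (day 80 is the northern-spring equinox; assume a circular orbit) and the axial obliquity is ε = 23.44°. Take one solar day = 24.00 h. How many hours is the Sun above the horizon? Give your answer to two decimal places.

7.35 h

Solar longitude: λ_s = 360° × (196 − 80)/365.25 = 114.333°.
sin δ = sin 23.44° × sin 114.333° = 0.36245, so δ = +21.251°.
cos H₀ = −tan φ · tan δ = −tan(-55.8°) × tan(+21.251°) = 0.5722, so H₀ = 0.9616 rad = 55.09°.
Daylight = 2H₀/(2π) × 24.00 h = (0.9616/π) × 24.00 = 7.35 h.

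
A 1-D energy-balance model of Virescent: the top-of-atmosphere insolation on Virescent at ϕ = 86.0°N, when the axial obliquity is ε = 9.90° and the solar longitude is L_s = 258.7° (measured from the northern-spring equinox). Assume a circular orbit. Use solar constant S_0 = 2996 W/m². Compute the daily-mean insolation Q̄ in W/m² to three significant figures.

Q̄ ≈ 0.00 W/m²

Solar declination: sin δ = sin ε · sin L_s = sin 9.90° × sin 258.7° = -0.16860, so δ = -9.706°.
cos h₀ = −tan(+86.0°) tan(-9.706°) = 2.4461 ≥ 1 ⇒ polar night, h₀ = 0 and Q̄ = 0.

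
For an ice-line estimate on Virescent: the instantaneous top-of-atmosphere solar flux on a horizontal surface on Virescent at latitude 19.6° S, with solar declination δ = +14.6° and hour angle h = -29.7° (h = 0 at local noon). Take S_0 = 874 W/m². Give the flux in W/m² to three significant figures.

618 W/m²

cos θ_z = sin ϕ sin δ + cos ϕ cos δ cos h = -0.084557 + 0.791877 = 0.707320.
Flux = S_0 · cos θ_z = 874 × 0.707320 = 618.2 W/m².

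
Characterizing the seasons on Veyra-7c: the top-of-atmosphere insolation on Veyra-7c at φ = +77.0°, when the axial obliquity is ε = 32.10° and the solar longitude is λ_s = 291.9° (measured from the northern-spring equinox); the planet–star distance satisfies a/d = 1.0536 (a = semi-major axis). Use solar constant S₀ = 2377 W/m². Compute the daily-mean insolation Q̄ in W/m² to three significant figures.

Q̄ ≈ 0.00 W/m²

Solar declination: sin δ = sin ε · sin λ_s = sin 32.10° × sin 291.9° = -0.49305, so δ = -29.541°.
cos H₀ = −tan(+77.0°) tan(-29.541°) = 2.4548 ≥ 1 ⇒ polar night, H₀ = 0 and Q̄ = 0.
Inverse-square distance factor (a/d)² = 1.0536² = 1.110073.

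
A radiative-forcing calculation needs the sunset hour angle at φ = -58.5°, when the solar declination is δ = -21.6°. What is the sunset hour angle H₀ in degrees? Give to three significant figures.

H₀ = 130°

cos H₀ = −tan φ · tan δ = −tan(-58.5°) × tan(-21.600°) = -0.6461, so H₀ = 2.2733 rad = 130.25°.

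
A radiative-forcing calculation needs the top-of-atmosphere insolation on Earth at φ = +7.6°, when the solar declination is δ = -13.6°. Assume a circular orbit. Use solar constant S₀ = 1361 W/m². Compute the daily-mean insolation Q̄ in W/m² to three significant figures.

Q̄ ≈ 396 W/m²

cos H₀ = −tan(+7.6°) tan(-13.600°) = 0.0323, H₀ = 1.5385 rad.
Bracket: H₀ sin φ sin δ + cos φ cos δ sin H₀ = 1.5385×0.13226×-0.23514 + 0.99122×0.97196×0.99948 = -0.047847 + 0.962925 = 0.915078.
Q̄ = (S₀/π) × [bracket] = (1361/π) × 0.915078 = 396.4 W/m².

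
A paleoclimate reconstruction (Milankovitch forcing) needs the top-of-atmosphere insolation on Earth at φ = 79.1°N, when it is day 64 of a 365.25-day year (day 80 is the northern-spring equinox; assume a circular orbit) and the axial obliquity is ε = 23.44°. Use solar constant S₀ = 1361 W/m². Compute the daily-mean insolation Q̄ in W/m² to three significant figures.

Solar longitude: λ_s = 360° × (64 − 80)/365.25 = -15.770°, i.e. -15.770° + 360° = 344.230°.
sin δ = sin 23.44° × sin 344.230° = -0.10811, so δ = -6.206°.
cos H₀ = −tan(+79.1°) tan(-6.206°) = 0.5647, H₀ = 0.9707 rad.
Bracket: H₀ sin φ sin δ + cos φ cos δ sin H₀ = 0.9707×0.98196×-0.10811 + 0.18910×0.99414×0.82529 = -0.103049 + 0.155148 = 0.052099.
Q̄ = (S₀/π) × [bracket] = (1361/π) × 0.052099 = 22.57 W/m².

Q̄ ≈ 22.6 W/m²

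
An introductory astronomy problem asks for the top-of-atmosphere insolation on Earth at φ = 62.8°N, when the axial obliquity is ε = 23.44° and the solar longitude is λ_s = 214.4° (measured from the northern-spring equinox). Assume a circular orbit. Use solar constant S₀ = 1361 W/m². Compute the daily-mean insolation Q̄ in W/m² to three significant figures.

Solar declination: sin δ = sin ε · sin λ_s = sin 23.44° × sin 214.4° = -0.22474, so δ = -12.987°.
cos H₀ = −tan(+62.8°) tan(-12.987°) = 0.4488, H₀ = 1.1054 rad.
Bracket: H₀ sin φ sin δ + cos φ cos δ sin H₀ = 1.1054×0.88942×-0.22474 + 0.45710×0.97442×0.89365 = -0.220956 + 0.398038 = 0.177082.
Q̄ = (S₀/π) × [bracket] = (1361/π) × 0.177082 = 76.72 W/m².

Q̄ ≈ 76.7 W/m²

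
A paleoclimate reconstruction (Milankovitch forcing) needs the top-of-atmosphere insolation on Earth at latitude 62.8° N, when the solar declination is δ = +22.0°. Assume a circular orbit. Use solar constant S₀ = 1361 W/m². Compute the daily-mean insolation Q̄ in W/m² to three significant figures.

Q̄ ≈ 471 W/m²

cos H₀ = −tan(+62.8°) tan(+22.000°) = -0.7862, H₀ = 2.4754 rad.
Bracket: H₀ sin φ sin δ + cos φ cos δ sin H₀ = 2.4754×0.88942×0.37461 + 0.45710×0.92718×0.61804 = 0.824768 + 0.261934 = 1.086702.
Q̄ = (S₀/π) × [bracket] = (1361/π) × 1.086702 = 470.8 W/m².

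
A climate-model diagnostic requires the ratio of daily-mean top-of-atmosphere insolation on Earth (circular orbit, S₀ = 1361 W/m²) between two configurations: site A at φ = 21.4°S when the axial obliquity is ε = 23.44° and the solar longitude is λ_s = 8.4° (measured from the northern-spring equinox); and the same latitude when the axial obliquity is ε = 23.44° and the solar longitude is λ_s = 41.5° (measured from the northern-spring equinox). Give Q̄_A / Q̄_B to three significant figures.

Q̄_A / Q̄_B ≈ 1.19

— Configuration A (φ=-21.4°):
Solar declination: sin δ = sin ε · sin λ_s = sin 23.44° × sin 8.4° = 0.05811, so δ = +3.331°.
cos H₀ = −tan(-21.4°) tan(+3.331°) = 0.0228, H₀ = 1.5480 rad.
Bracket: H₀ sin φ sin δ + cos φ cos δ sin H₀ = 1.5480×-0.36488×0.05811 + 0.93106×0.99831×0.99974 = -0.032823 + 0.929245 = 0.896422.
Q̄ = (S₀/π) × [bracket] = (1361/π) × 0.896422 = 388.35 W/m².
— Configuration B (φ=-21.4°):
Solar declination: sin δ = sin ε · sin λ_s = sin 23.44° × sin 41.5° = 0.26358, so δ = +15.283°.
cos H₀ = −tan(-21.4°) tan(+15.283°) = 0.1071, H₀ = 1.4635 rad.
Bracket: H₀ sin φ sin δ + cos φ cos δ sin H₀ = 1.4635×-0.36488×0.26358 + 0.93106×0.96464×0.99425 = -0.140752 + 0.892973 = 0.752221.
Q̄ = (S₀/π) × [bracket] = (1361/π) × 0.752221 = 325.88 W/m².
Ratio Q̄_A / Q̄_B = 388.35 / 325.88 = 1.192.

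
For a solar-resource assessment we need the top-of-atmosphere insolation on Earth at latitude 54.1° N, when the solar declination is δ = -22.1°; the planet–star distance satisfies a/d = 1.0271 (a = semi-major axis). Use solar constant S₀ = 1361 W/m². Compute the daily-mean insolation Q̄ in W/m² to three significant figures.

Q̄ ≈ 69.7 W/m²

cos H₀ = −tan(+54.1°) tan(-22.100°) = 0.5609, H₀ = 0.9753 rad.
Bracket: H₀ sin φ sin δ + cos φ cos δ sin H₀ = 0.9753×0.81004×-0.37622 + 0.58637×0.92653×0.82785 = -0.297226 + 0.449762 = 0.152536.
Inverse-square distance factor (a/d)² = 1.0271² = 1.054934.
Q̄ = (S₀/π) × 1.054934 × [bracket] = (1361/π) × 1.054934 × 0.152536 = 69.71 W/m².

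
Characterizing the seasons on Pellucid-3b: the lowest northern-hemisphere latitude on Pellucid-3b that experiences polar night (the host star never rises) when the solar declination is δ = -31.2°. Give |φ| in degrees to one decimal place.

|φ| = 58.8°

Polar night requires cos H₀ = −tan φ tan δ ≥ 1, i.e. tan φ tan δ ≤ −1.
The boundary is |tan φ| · |tan δ| = 1, so |φ| = 90° − |δ| = 90° − 31.2° = 58.8° in the northern hemisphere.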